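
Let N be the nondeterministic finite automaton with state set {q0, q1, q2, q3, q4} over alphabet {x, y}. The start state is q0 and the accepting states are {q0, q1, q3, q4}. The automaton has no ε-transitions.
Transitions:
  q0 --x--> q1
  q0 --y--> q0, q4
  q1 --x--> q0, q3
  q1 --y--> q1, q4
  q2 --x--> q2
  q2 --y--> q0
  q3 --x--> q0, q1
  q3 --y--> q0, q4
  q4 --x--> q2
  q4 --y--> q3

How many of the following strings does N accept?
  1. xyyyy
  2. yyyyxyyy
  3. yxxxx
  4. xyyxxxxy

4

xyyyy: accepted
yyyyxyyy: accepted
yxxxx: accepted
xyyxxxxy: accepted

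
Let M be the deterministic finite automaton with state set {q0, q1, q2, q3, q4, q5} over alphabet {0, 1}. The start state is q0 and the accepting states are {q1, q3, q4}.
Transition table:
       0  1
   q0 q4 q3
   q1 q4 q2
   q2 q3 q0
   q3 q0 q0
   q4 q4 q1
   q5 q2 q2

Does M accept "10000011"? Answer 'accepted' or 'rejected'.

q0 --1--> q3
q3 --0--> q0
q0 --0--> q4
q4 --0--> q4
q4 --0--> q4
q4 --0--> q4
q4 --1--> q1
q1 --1--> q2
End in state q2, which is not an accepting state.

rejected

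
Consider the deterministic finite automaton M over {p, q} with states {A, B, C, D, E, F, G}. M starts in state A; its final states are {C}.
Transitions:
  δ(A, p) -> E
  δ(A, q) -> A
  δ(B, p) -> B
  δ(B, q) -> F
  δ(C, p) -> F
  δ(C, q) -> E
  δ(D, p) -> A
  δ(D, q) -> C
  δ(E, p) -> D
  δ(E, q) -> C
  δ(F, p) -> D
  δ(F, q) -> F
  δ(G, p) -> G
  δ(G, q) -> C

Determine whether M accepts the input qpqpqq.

A --q--> A
A --p--> E
E --q--> C
C --p--> F
F --q--> F
F --q--> F
End in state F, which is not an accepting state.

rejected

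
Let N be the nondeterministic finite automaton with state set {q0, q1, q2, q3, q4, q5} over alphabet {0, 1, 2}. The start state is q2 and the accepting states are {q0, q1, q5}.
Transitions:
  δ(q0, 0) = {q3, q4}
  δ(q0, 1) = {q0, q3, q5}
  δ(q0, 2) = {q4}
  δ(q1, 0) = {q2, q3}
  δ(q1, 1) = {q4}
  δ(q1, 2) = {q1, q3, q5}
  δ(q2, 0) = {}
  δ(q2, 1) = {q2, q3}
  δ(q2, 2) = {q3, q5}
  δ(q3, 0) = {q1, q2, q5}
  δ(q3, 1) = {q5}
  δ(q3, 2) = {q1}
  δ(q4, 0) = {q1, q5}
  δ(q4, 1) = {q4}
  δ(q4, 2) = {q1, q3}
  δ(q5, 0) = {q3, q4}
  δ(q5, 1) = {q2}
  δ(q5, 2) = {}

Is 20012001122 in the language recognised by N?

accepted

Start: {q2}
read 2: {q3, q5}
read 0: {q1, q2, q3, q4, q5}
read 0: {q1, q2, q3, q4, q5}
read 1: {q2, q3, q4, q5}
read 2: {q1, q3, q5}
read 0: {q1, q2, q3, q4, q5}
read 0: {q1, q2, q3, q4, q5}
read 1: {q2, q3, q4, q5}
read 1: {q2, q3, q4, q5}
read 2: {q1, q3, q5}
read 2: {q1, q3, q5}
Reachable ∩ accepting = {q1, q5} — nonempty.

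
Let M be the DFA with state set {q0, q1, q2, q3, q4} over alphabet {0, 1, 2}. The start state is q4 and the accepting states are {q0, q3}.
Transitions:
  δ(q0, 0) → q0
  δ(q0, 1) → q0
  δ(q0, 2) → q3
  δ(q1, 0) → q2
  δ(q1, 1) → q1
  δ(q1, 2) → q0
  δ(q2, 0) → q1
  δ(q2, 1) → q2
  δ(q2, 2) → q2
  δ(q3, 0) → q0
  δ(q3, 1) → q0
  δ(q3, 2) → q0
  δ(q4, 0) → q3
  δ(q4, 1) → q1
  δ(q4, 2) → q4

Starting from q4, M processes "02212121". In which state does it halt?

q0

q4 --0--> q3
q3 --2--> q0
q0 --2--> q3
q3 --1--> q0
q0 --2--> q3
q3 --1--> q0
q0 --2--> q3
q3 --1--> q0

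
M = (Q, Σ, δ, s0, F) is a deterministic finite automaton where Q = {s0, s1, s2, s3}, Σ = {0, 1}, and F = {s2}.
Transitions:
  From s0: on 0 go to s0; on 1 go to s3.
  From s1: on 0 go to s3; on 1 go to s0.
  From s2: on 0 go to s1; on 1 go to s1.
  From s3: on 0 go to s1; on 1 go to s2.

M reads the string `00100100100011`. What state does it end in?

s3

s0 --0--> s0
s0 --0--> s0
s0 --1--> s3
s3 --0--> s1
s1 --0--> s3
s3 --1--> s2
s2 --0--> s1
s1 --0--> s3
s3 --1--> s2
s2 --0--> s1
s1 --0--> s3
s3 --0--> s1
s1 --1--> s0
s0 --1--> s3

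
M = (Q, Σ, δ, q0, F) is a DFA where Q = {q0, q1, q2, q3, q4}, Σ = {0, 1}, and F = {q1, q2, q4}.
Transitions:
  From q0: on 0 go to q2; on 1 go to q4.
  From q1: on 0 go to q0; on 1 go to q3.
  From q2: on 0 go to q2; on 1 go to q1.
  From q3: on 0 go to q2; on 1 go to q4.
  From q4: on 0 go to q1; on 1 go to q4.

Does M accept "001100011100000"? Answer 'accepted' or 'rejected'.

accepted

q0 --0--> q2
q2 --0--> q2
q2 --1--> q1
q1 --1--> q3
q3 --0--> q2
q2 --0--> q2
q2 --0--> q2
q2 --1--> q1
q1 --1--> q3
q3 --1--> q4
q4 --0--> q1
q1 --0--> q0
q0 --0--> q2
q2 --0--> q2
q2 --0--> q2
End in state q2, which is an accepting state.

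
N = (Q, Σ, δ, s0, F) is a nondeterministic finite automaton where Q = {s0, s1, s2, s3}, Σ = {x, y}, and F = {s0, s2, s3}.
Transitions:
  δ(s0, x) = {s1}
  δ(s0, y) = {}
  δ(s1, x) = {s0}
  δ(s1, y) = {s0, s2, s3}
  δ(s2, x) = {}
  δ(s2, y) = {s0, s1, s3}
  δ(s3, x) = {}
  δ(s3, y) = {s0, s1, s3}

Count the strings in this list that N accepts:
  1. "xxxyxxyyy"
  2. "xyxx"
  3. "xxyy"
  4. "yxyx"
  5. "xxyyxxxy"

"xxxyxxyyy": rejected
"xyxx": accepted
"xxyy": rejected
"yxyx": rejected
"xxyyxxxy": rejected

1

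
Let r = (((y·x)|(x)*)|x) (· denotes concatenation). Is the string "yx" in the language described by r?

The left alternative ((y·x)|(x)*) matches yx.

yes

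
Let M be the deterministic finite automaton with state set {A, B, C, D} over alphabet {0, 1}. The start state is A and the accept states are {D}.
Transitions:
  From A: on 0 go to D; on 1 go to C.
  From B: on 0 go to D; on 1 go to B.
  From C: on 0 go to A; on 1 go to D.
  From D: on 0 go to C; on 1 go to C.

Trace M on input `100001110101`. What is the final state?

C

A --1--> C
C --0--> A
A --0--> D
D --0--> C
C --0--> A
A --1--> C
C --1--> D
D --1--> C
C --0--> A
A --1--> C
C --0--> A
A --1--> C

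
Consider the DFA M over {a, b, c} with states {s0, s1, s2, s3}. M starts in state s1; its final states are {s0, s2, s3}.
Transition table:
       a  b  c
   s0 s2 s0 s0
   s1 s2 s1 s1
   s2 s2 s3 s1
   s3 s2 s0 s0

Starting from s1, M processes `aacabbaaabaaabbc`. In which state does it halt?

s1 --a--> s2
s2 --a--> s2
s2 --c--> s1
s1 --a--> s2
s2 --b--> s3
s3 --b--> s0
s0 --a--> s2
s2 --a--> s2
s2 --a--> s2
s2 --b--> s3
s3 --a--> s2
s2 --a--> s2
s2 --a--> s2
s2 --b--> s3
s3 --b--> s0
s0 --c--> s0

s0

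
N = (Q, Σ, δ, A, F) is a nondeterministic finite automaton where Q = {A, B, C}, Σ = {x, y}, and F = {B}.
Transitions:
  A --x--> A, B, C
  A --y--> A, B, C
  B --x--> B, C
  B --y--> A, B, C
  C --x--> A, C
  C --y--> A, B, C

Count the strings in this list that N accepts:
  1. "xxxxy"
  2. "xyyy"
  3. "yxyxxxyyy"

3

"xxxxy": accepted
"xyyy": accepted
"yxyxxxyyy": accepted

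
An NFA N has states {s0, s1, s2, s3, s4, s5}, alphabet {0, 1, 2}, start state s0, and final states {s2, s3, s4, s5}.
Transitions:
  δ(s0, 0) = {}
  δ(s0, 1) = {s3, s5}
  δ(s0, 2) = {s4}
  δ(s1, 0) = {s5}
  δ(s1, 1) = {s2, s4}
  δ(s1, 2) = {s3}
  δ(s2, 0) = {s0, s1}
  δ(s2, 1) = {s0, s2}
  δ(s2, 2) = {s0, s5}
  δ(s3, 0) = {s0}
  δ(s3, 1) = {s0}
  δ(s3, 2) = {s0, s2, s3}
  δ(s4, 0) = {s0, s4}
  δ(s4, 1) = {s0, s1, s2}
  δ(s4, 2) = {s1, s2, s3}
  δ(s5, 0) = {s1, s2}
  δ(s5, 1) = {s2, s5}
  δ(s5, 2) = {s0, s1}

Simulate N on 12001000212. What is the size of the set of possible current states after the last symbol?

Start: {s0}
read 1: {s3, s5}
read 2: {s0, s1, s2, s3}
read 0: {s0, s1, s5}
read 0: {s1, s2, s5}
read 1: {s0, s2, s4, s5}
read 0: {s0, s1, s2, s4}
read 0: {s0, s1, s4, s5}
read 0: {s0, s1, s2, s4, s5}
read 2: {s0, s1, s2, s3, s4, s5}
read 1: {s0, s1, s2, s3, s4, s5}
read 2: {s0, s1, s2, s3, s4, s5}
Final reachable set {s0, s1, s2, s3, s4, s5} has 6 states.

6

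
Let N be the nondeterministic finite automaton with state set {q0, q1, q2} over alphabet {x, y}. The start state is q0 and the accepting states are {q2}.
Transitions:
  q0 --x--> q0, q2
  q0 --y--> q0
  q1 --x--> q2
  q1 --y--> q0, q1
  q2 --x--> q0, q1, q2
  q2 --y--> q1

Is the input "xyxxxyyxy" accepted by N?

Start: {q0}
read x: {q0, q2}
read y: {q0, q1}
read x: {q0, q2}
read x: {q0, q1, q2}
read x: {q0, q1, q2}
read y: {q0, q1}
read y: {q0, q1}
read x: {q0, q2}
read y: {q0, q1}
Reachable ∩ accepting = {} — empty.

rejected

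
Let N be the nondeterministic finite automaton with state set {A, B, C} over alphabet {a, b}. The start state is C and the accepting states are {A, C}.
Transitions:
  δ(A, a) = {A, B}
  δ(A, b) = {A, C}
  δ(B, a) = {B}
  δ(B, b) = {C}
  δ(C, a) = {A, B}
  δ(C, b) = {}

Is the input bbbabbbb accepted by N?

rejected

Start: {C}
read b: {}
The reachable set is empty and stays empty for the remaining 7 symbols.
Reachable ∩ accepting = {} — empty.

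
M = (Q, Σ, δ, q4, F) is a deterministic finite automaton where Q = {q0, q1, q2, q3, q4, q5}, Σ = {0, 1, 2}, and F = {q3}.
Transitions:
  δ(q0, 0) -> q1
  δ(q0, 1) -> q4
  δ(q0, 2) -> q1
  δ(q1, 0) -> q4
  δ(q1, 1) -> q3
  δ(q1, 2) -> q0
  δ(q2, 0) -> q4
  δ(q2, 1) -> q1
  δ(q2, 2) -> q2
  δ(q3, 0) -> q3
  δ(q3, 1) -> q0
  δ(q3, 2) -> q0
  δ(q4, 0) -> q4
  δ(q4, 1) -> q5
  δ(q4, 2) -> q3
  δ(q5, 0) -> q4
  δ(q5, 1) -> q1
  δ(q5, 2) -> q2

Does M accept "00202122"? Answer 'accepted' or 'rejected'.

rejected

q4 --0--> q4
q4 --0--> q4
q4 --2--> q3
q3 --0--> q3
q3 --2--> q0
q0 --1--> q4
q4 --2--> q3
q3 --2--> q0
End in state q0, which is not an accepting state.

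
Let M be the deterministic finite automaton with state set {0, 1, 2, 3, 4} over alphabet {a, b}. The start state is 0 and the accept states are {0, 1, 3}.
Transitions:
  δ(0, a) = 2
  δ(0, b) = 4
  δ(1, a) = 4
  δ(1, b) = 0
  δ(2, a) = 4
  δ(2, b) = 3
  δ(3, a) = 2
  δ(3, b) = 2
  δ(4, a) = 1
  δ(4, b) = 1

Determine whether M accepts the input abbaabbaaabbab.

0 --a--> 2
2 --b--> 3
3 --b--> 2
2 --a--> 4
4 --a--> 1
1 --b--> 0
0 --b--> 4
4 --a--> 1
1 --a--> 4
4 --a--> 1
1 --b--> 0
0 --b--> 4
4 --a--> 1
1 --b--> 0
End in state 0, which is an accepting state.

accepted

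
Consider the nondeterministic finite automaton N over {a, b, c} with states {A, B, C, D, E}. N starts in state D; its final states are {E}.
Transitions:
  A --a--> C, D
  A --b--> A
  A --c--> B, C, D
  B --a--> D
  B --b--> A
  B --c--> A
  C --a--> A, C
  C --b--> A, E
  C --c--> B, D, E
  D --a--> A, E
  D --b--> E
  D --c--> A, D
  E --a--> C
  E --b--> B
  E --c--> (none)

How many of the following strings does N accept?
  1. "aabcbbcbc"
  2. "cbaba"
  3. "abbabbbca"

"aabcbbcbc": rejected
"cbaba": rejected
"abbabbbca": accepted

1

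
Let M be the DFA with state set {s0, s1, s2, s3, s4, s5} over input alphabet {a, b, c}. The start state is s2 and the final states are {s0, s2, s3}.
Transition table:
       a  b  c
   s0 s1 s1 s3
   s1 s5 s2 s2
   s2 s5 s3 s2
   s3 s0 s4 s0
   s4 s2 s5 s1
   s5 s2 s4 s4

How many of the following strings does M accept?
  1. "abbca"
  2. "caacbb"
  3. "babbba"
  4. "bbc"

2

"abbca": accepted
"caacbb": rejected
"babbba": accepted
"bbc": rejected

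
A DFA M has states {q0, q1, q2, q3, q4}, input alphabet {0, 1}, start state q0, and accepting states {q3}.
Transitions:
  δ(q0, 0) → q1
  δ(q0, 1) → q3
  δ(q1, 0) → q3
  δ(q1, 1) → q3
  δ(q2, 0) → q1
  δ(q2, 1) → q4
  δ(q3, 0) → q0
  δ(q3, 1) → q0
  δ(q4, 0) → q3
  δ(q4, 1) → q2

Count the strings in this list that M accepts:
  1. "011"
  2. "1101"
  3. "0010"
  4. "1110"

"011": rejected
"1101": accepted
"0010": rejected
"1110": rejected

1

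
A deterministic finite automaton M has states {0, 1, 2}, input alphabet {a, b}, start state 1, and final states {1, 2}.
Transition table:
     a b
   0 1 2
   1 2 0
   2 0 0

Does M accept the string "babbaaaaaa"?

1 --b--> 0
0 --a--> 1
1 --b--> 0
0 --b--> 2
2 --a--> 0
0 --a--> 1
1 --a--> 2
2 --a--> 0
0 --a--> 1
1 --a--> 2
End in state 2, which is an accepting state.

accepted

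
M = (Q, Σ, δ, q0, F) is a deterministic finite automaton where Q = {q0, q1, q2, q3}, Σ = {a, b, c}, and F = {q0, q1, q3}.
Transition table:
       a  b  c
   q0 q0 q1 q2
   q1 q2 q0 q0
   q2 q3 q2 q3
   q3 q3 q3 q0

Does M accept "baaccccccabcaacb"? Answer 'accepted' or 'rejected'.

q0 --b--> q1
q1 --a--> q2
q2 --a--> q3
q3 --c--> q0
q0 --c--> q2
q2 --c--> q3
q3 --c--> q0
q0 --c--> q2
q2 --c--> q3
q3 --a--> q3
q3 --b--> q3
q3 --c--> q0
q0 --a--> q0
q0 --a--> q0
q0 --c--> q2
q2 --b--> q2
End in state q2, which is not an accepting state.

rejected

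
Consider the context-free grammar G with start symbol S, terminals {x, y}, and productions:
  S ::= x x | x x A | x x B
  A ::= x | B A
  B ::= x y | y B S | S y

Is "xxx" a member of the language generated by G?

S ⇒ xxA ⇒ xxx

yes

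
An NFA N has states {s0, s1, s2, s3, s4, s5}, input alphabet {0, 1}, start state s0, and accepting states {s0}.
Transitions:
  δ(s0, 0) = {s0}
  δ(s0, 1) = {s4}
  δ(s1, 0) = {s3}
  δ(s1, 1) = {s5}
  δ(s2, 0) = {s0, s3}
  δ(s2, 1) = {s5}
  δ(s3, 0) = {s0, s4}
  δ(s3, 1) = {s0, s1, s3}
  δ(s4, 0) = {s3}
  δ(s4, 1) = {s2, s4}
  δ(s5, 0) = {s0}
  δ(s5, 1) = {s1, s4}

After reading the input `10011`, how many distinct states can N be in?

3

Start: {s0}
read 1: {s4}
read 0: {s3}
read 0: {s0, s4}
read 1: {s2, s4}
read 1: {s2, s4, s5}
Final reachable set {s2, s4, s5} has 3 states.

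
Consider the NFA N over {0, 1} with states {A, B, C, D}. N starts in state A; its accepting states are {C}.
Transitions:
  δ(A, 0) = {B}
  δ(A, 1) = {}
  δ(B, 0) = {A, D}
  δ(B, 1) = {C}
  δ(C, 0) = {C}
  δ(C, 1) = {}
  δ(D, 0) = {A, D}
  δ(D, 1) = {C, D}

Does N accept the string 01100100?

rejected

Start: {A}
read 0: {B}
read 1: {C}
read 1: {}
The reachable set is empty and stays empty for the remaining 5 symbols.
Reachable ∩ accepting = {} — empty.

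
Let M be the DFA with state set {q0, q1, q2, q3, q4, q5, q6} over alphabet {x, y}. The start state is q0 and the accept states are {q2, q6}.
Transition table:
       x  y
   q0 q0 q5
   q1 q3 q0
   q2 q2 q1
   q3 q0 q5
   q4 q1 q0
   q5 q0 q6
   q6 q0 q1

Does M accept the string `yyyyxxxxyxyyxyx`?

rejected

q0 --y--> q5
q5 --y--> q6
q6 --y--> q1
q1 --y--> q0
q0 --x--> q0
q0 --x--> q0
q0 --x--> q0
q0 --x--> q0
q0 --y--> q5
q5 --x--> q0
q0 --y--> q5
q5 --y--> q6
q6 --x--> q0
q0 --y--> q5
q5 --x--> q0
End in state q0, which is not an accepting state.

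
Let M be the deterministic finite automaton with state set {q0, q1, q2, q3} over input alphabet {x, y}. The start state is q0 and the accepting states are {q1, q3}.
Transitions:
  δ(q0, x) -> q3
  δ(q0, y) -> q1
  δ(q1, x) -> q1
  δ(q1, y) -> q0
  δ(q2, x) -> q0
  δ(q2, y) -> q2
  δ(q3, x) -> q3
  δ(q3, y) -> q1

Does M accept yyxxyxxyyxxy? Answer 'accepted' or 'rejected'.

rejected

q0 --y--> q1
q1 --y--> q0
q0 --x--> q3
q3 --x--> q3
q3 --y--> q1
q1 --x--> q1
q1 --x--> q1
q1 --y--> q0
q0 --y--> q1
q1 --x--> q1
q1 --x--> q1
q1 --y--> q0
End in state q0, which is not an accepting state.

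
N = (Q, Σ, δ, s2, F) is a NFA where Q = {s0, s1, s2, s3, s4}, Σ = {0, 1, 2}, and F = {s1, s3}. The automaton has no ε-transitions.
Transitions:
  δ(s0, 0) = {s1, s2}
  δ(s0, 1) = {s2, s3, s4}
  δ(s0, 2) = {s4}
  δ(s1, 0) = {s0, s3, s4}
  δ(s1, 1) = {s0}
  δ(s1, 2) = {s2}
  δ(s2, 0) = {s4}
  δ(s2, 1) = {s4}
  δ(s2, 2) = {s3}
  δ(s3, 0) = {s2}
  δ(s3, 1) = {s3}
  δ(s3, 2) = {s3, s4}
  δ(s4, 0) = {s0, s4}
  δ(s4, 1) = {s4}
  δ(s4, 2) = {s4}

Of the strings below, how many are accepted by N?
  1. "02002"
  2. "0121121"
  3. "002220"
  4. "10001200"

"02002": accepted
"0121121": rejected
"002220": rejected
"10001200": accepted

2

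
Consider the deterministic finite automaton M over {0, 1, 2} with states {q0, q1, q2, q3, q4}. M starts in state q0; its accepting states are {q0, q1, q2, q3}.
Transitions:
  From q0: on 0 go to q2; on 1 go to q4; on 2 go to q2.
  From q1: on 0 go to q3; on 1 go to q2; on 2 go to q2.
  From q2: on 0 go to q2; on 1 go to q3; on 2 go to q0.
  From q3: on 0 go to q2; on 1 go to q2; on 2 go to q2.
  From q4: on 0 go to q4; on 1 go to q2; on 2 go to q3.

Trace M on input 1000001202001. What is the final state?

q0 --1--> q4
q4 --0--> q4
q4 --0--> q4
q4 --0--> q4
q4 --0--> q4
q4 --0--> q4
q4 --1--> q2
q2 --2--> q0
q0 --0--> q2
q2 --2--> q0
q0 --0--> q2
q2 --0--> q2
q2 --1--> q3

q3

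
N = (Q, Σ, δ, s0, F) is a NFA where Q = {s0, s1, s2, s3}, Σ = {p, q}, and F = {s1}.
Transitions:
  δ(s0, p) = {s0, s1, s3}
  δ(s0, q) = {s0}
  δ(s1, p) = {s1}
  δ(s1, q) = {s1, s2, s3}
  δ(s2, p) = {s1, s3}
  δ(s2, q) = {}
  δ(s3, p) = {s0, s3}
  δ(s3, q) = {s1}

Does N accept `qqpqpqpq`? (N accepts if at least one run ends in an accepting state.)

accepted

Start: {s0}
read q: {s0}
read q: {s0}
read p: {s0, s1, s3}
read q: {s0, s1, s2, s3}
read p: {s0, s1, s3}
read q: {s0, s1, s2, s3}
read p: {s0, s1, s3}
read q: {s0, s1, s2, s3}
Reachable ∩ accepting = {s1} — nonempty.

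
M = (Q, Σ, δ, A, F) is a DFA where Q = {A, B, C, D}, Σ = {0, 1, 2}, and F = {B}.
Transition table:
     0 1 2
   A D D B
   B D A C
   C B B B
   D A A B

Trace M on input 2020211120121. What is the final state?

A --2--> B
B --0--> D
D --2--> B
B --0--> D
D --2--> B
B --1--> A
A --1--> D
D --1--> A
A --2--> B
B --0--> D
D --1--> A
A --2--> B
B --1--> A

A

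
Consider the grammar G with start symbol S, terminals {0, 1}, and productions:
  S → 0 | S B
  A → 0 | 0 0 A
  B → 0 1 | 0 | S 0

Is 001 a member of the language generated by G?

S ⇒ SB ⇒ 0B ⇒ 001

yes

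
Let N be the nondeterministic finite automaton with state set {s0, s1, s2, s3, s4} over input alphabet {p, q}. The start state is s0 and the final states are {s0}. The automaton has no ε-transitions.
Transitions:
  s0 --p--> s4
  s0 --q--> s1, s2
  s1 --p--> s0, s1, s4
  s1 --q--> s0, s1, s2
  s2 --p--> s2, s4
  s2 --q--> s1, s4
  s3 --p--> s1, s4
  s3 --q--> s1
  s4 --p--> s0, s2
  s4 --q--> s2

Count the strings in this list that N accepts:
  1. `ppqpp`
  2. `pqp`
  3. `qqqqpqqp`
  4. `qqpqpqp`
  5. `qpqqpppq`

4

`ppqpp`: accepted
`pqp`: rejected
`qqqqpqqp`: accepted
`qqpqpqp`: accepted
`qpqqpppq`: accepted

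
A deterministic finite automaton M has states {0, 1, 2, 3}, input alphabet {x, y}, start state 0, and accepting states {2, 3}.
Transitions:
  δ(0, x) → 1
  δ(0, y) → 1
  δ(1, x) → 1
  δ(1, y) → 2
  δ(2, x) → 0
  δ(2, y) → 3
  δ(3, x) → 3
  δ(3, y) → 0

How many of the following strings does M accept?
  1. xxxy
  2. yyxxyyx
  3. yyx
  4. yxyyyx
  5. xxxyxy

xxxy: accepted
yyxxyyx: accepted
yyx: rejected
yxyyyx: rejected
xxxyxy: rejected

2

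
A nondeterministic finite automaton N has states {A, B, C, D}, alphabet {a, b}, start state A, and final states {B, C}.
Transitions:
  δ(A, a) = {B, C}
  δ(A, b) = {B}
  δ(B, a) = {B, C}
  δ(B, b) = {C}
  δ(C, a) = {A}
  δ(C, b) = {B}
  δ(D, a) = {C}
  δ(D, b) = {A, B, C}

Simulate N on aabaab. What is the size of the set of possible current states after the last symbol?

Start: {A}
read a: {B, C}
read a: {A, B, C}
read b: {B, C}
read a: {A, B, C}
read a: {A, B, C}
read b: {B, C}
Final reachable set {B, C} has 2 states.

2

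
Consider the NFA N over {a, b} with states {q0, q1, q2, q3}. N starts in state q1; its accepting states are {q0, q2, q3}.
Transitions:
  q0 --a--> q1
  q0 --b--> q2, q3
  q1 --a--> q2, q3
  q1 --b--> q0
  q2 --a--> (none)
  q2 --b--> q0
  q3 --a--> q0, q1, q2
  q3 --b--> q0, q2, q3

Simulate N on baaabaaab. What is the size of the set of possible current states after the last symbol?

Start: {q1}
read b: {q0}
read a: {q1}
read a: {q2, q3}
read a: {q0, q1, q2}
read b: {q0, q2, q3}
read a: {q0, q1, q2}
read a: {q1, q2, q3}
read a: {q0, q1, q2, q3}
read b: {q0, q2, q3}
Final reachable set {q0, q2, q3} has 3 states.

3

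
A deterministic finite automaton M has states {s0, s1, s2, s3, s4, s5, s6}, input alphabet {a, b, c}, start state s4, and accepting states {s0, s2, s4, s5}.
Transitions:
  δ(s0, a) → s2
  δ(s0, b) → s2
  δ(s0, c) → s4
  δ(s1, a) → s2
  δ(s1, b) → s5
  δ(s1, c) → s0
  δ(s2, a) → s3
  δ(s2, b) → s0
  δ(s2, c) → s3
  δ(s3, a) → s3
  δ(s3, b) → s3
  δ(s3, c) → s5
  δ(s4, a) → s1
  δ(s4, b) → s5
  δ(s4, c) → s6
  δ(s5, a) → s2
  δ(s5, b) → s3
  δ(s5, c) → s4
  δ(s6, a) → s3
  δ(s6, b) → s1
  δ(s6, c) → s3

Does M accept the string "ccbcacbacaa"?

rejected

s4 --c--> s6
s6 --c--> s3
s3 --b--> s3
s3 --c--> s5
s5 --a--> s2
s2 --c--> s3
s3 --b--> s3
s3 --a--> s3
s3 --c--> s5
s5 --a--> s2
s2 --a--> s3
End in state s3, which is not an accepting state.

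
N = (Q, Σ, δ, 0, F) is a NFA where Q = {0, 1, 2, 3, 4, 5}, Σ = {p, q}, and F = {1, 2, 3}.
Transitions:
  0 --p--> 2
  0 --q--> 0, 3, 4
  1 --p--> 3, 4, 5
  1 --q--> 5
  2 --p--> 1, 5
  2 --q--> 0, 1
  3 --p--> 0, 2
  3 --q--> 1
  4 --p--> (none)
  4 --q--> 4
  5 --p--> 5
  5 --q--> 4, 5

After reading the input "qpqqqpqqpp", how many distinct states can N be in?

4

Start: {0}
read q: {0, 3, 4}
read p: {0, 2}
read q: {0, 1, 3, 4}
read q: {0, 1, 3, 4, 5}
read q: {0, 1, 3, 4, 5}
read p: {0, 2, 3, 4, 5}
read q: {0, 1, 3, 4, 5}
read q: {0, 1, 3, 4, 5}
read p: {0, 2, 3, 4, 5}
read p: {0, 1, 2, 5}
Final reachable set {0, 1, 2, 5} has 4 states.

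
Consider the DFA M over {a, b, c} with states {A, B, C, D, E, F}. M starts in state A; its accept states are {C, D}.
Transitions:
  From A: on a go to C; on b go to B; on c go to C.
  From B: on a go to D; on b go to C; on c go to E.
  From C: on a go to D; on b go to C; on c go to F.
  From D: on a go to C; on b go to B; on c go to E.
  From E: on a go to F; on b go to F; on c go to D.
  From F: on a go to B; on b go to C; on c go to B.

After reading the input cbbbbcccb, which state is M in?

A --c--> C
C --b--> C
C --b--> C
C --b--> C
C --b--> C
C --c--> F
F --c--> B
B --c--> E
E --b--> F

F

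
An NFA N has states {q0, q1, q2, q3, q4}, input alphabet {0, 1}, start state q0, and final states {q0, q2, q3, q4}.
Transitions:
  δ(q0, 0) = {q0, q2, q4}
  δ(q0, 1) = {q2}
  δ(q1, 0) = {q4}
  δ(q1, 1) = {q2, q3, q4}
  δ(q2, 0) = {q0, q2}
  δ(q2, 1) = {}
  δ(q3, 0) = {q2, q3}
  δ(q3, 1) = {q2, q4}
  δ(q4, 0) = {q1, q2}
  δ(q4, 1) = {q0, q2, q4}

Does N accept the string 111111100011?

rejected

Start: {q0}
read 1: {q2}
read 1: {}
The reachable set is empty and stays empty for the remaining 10 symbols.
Reachable ∩ accepting = {} — empty.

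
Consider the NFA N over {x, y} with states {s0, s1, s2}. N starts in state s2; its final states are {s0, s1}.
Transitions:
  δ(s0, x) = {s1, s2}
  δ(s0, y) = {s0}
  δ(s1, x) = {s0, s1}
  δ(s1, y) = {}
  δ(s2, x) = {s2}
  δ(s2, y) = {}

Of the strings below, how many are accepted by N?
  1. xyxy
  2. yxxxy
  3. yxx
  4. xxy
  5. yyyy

xyxy: rejected
yxxxy: rejected
yxx: rejected
xxy: rejected
yyyy: rejected

0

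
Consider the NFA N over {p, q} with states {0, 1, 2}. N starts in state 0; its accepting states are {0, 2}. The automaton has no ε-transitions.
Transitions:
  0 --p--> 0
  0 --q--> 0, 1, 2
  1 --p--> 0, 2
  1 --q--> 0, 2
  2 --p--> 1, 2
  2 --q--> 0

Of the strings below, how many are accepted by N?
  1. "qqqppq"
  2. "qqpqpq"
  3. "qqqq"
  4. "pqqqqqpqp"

"qqqppq": accepted
"qqpqpq": accepted
"qqqq": accepted
"pqqqqqpqp": accepted

4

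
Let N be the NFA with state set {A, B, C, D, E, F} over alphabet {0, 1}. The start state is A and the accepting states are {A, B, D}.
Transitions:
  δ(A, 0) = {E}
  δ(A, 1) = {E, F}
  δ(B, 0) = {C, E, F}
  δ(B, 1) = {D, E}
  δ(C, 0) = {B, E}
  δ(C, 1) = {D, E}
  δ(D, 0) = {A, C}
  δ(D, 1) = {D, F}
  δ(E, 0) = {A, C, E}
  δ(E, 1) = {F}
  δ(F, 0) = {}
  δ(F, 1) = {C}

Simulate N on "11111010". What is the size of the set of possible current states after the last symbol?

Start: {A}
read 1: {E, F}
read 1: {C, F}
read 1: {C, D, E}
read 1: {D, E, F}
read 1: {C, D, F}
read 0: {A, B, C, E}
read 1: {D, E, F}
read 0: {A, C, E}
Final reachable set {A, C, E} has 3 states.

3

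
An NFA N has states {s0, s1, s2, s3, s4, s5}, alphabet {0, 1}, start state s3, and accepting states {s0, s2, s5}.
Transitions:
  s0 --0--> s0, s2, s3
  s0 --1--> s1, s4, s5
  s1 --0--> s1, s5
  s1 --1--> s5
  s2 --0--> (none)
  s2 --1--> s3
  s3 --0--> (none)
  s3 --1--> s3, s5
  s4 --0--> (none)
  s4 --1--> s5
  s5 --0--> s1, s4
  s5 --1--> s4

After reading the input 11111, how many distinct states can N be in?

Start: {s3}
read 1: {s3, s5}
read 1: {s3, s4, s5}
read 1: {s3, s4, s5}
read 1: {s3, s4, s5}
read 1: {s3, s4, s5}
Final reachable set {s3, s4, s5} has 3 states.

3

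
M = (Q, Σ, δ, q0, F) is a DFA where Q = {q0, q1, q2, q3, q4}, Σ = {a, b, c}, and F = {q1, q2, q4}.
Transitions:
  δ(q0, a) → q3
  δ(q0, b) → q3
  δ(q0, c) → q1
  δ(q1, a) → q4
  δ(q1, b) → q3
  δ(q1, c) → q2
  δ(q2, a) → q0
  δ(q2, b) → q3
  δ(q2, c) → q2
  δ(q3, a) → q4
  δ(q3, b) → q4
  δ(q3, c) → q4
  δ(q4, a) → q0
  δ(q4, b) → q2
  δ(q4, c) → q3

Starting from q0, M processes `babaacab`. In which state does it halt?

q3

q0 --b--> q3
q3 --a--> q4
q4 --b--> q2
q2 --a--> q0
q0 --a--> q3
q3 --c--> q4
q4 --a--> q0
q0 --b--> q3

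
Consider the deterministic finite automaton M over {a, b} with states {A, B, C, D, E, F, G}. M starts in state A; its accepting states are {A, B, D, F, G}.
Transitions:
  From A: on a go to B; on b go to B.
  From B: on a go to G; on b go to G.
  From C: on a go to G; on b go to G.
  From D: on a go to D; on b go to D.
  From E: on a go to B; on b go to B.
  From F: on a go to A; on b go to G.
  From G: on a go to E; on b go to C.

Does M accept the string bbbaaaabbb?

A --b--> B
B --b--> G
G --b--> C
C --a--> G
G --a--> E
E --a--> B
B --a--> G
G --b--> C
C --b--> G
G --b--> C
End in state C, which is not an accepting state.

rejected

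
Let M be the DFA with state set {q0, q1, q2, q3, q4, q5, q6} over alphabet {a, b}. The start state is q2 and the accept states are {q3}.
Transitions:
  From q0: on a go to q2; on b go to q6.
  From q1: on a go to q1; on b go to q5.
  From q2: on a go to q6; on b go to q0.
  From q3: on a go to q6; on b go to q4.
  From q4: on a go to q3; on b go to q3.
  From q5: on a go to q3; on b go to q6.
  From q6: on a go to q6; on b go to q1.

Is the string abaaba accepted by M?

q2 --a--> q6
q6 --b--> q1
q1 --a--> q1
q1 --a--> q1
q1 --b--> q5
q5 --a--> q3
End in state q3, which is an accepting state.

accepted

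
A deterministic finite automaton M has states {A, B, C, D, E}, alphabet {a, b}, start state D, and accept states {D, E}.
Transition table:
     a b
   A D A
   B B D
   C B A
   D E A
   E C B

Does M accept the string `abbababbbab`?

rejected

D --a--> E
E --b--> B
B --b--> D
D --a--> E
E --b--> B
B --a--> B
B --b--> D
D --b--> A
A --b--> A
A --a--> D
D --b--> A
End in state A, which is not an accepting state.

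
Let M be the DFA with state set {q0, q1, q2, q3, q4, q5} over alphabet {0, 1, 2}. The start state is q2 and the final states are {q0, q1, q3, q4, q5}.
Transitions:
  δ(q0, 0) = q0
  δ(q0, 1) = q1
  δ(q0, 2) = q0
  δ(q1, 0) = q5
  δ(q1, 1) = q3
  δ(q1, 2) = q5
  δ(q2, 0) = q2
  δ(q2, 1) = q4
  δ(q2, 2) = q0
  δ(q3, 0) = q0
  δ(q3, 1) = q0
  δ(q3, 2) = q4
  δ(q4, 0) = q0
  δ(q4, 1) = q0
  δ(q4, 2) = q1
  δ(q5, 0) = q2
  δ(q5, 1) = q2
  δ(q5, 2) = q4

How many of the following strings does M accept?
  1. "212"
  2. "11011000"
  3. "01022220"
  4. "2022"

4

"212": accepted
"11011000": accepted
"01022220": accepted
"2022": accepted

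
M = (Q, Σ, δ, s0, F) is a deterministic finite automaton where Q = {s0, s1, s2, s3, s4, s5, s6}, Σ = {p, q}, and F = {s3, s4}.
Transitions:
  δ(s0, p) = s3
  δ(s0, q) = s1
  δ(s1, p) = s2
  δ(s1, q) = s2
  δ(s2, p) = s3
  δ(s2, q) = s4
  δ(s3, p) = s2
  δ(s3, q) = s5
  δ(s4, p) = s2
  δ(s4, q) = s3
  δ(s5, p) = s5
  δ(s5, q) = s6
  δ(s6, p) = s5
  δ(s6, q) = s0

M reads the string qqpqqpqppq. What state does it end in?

s6

s0 --q--> s1
s1 --q--> s2
s2 --p--> s3
s3 --q--> s5
s5 --q--> s6
s6 --p--> s5
s5 --q--> s6
s6 --p--> s5
s5 --p--> s5
s5 --q--> s6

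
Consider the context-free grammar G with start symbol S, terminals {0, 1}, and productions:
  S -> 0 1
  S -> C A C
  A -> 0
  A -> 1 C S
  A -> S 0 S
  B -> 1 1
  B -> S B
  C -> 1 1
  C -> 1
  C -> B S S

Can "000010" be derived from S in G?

no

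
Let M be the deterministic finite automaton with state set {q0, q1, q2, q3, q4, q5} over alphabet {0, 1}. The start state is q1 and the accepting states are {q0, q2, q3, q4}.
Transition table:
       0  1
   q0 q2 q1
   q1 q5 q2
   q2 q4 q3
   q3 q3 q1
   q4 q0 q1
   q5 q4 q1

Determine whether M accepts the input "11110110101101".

q1 --1--> q2
q2 --1--> q3
q3 --1--> q1
q1 --1--> q2
q2 --0--> q4
q4 --1--> q1
q1 --1--> q2
q2 --0--> q4
q4 --1--> q1
q1 --0--> q5
q5 --1--> q1
q1 --1--> q2
q2 --0--> q4
q4 --1--> q1
End in state q1, which is not an accepting state.

rejected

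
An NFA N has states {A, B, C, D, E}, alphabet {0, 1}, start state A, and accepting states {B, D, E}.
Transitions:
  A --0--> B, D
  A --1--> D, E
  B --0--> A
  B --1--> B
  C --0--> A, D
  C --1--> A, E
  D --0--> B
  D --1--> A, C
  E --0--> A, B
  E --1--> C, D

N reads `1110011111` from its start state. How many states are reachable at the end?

5

Start: {A}
read 1: {D, E}
read 1: {A, C, D}
read 1: {A, C, D, E}
read 0: {A, B, D}
read 0: {A, B, D}
read 1: {A, B, C, D, E}
read 1: {A, B, C, D, E}
read 1: {A, B, C, D, E}
read 1: {A, B, C, D, E}
read 1: {A, B, C, D, E}
Final reachable set {A, B, C, D, E} has 5 states.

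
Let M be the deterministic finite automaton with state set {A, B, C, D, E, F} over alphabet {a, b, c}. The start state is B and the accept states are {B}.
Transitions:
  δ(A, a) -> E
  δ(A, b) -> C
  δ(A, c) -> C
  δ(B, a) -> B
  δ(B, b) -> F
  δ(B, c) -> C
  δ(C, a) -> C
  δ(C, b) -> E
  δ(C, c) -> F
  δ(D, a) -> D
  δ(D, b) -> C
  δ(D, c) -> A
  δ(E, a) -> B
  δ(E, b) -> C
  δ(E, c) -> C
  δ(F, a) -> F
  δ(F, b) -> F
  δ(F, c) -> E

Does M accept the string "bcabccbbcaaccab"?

rejected

B --b--> F
F --c--> E
E --a--> B
B --b--> F
F --c--> E
E --c--> C
C --b--> E
E --b--> C
C --c--> F
F --a--> F
F --a--> F
F --c--> E
E --c--> C
C --a--> C
C --b--> E
End in state E, which is not an accepting state.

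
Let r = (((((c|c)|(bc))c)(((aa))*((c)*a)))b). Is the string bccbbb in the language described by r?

No split of bccbbb into u·v has ((((c|c)|(bc))c)(((aa))*((c)*a))) matching u and b matching v.

no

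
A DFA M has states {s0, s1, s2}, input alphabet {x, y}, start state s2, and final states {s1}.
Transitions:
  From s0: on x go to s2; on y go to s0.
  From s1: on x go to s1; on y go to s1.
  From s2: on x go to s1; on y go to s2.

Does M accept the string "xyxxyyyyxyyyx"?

s2 --x--> s1
s1 --y--> s1
s1 --x--> s1
s1 --x--> s1
s1 --y--> s1
s1 --y--> s1
s1 --y--> s1
s1 --y--> s1
s1 --x--> s1
s1 --y--> s1
s1 --y--> s1
s1 --y--> s1
s1 --x--> s1
End in state s1, which is an accepting state.

accepted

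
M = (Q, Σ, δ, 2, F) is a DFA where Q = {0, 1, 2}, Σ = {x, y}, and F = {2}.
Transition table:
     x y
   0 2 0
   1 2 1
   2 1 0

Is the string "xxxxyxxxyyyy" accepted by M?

rejected

2 --x--> 1
1 --x--> 2
2 --x--> 1
1 --x--> 2
2 --y--> 0
0 --x--> 2
2 --x--> 1
1 --x--> 2
2 --y--> 0
0 --y--> 0
0 --y--> 0
0 --y--> 0
End in state 0, which is not an accepting state.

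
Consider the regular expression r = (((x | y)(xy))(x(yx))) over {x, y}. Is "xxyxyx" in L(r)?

yes

Split as xxy·xyx: ((x|y)(xy)) matches xxy and (x(yx)) matches xyx.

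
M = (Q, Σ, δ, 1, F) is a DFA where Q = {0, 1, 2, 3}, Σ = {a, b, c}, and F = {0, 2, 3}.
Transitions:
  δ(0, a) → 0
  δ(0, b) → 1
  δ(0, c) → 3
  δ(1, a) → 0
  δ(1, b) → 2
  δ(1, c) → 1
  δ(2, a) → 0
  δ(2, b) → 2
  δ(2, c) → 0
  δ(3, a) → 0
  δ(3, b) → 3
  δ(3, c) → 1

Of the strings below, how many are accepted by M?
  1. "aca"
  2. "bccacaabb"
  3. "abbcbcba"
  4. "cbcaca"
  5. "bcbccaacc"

4

"aca": accepted
"bccacaabb": accepted
"abbcbcba": accepted
"cbcaca": accepted
"bcbccaacc": rejected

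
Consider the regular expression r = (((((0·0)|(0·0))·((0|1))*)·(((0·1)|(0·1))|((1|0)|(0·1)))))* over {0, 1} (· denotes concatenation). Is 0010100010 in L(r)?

Split into 2 pieces 00101 · 00010; each matches ((((0·0)|(0·0))·((0|1))*)·(((0·1)|(0·1))|((1|0)|(0·1)))).

yes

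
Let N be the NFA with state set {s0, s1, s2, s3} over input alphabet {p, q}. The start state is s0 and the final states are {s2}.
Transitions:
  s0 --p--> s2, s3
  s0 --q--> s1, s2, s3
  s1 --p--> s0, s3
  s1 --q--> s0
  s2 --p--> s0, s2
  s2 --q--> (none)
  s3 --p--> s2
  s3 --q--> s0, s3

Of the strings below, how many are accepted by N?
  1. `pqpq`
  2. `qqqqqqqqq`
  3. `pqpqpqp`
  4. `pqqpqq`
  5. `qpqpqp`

`pqpq`: rejected
`qqqqqqqqq`: accepted
`pqpqpqp`: accepted
`pqqpqq`: accepted
`qpqpqp`: accepted

4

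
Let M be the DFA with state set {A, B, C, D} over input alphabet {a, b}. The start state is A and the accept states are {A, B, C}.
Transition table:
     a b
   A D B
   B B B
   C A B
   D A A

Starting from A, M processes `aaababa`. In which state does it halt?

A --a--> D
D --a--> A
A --a--> D
D --b--> A
A --a--> D
D --b--> A
A --a--> D

D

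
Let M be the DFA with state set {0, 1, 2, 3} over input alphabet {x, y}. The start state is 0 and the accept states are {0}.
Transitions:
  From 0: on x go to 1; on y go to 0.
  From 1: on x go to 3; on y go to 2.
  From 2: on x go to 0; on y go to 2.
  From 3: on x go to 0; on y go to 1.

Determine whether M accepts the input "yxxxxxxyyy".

0 --y--> 0
0 --x--> 1
1 --x--> 3
3 --x--> 0
0 --x--> 1
1 --x--> 3
3 --x--> 0
0 --y--> 0
0 --y--> 0
0 --y--> 0
End in state 0, which is an accepting state.

accepted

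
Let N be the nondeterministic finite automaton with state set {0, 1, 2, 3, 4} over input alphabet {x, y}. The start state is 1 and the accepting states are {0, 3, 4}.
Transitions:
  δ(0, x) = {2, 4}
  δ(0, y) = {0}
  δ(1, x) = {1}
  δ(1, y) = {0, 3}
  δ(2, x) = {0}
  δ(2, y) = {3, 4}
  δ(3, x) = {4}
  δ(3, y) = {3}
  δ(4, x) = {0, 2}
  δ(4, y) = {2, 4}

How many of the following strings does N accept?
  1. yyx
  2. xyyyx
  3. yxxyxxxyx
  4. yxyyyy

4

yyx: accepted
xyyyx: accepted
yxxyxxxyx: accepted
yxyyyy: accepted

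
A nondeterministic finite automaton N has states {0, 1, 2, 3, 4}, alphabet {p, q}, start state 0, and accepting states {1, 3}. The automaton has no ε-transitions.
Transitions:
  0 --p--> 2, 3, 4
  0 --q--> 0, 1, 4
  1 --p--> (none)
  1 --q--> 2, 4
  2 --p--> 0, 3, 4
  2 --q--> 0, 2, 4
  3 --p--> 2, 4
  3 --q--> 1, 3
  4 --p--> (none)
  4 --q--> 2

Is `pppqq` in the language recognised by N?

accepted

Start: {0}
read p: {2, 3, 4}
read p: {0, 2, 3, 4}
read p: {0, 2, 3, 4}
read q: {0, 1, 2, 3, 4}
read q: {0, 1, 2, 3, 4}
Reachable ∩ accepting = {1, 3} — nonempty.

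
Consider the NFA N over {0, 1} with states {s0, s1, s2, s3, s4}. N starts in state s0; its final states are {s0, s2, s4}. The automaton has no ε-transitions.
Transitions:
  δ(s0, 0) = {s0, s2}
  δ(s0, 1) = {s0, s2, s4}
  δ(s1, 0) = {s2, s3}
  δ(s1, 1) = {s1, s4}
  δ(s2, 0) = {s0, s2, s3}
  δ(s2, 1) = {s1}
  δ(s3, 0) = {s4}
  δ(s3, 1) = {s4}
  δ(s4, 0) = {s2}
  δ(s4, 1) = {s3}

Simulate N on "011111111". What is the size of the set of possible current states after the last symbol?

5

Start: {s0}
read 0: {s0, s2}
read 1: {s0, s1, s2, s4}
read 1: {s0, s1, s2, s3, s4}
read 1: {s0, s1, s2, s3, s4}
read 1: {s0, s1, s2, s3, s4}
read 1: {s0, s1, s2, s3, s4}
read 1: {s0, s1, s2, s3, s4}
read 1: {s0, s1, s2, s3, s4}
read 1: {s0, s1, s2, s3, s4}
Final reachable set {s0, s1, s2, s3, s4} has 5 states.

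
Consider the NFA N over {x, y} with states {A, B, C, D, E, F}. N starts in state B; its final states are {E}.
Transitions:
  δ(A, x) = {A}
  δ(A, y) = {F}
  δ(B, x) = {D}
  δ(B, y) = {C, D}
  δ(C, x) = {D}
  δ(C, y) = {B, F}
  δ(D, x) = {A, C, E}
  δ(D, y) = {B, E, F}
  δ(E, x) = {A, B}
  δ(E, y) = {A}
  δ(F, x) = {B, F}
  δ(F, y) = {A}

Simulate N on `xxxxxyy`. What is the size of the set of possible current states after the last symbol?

6

Start: {B}
read x: {D}
read x: {A, C, E}
read x: {A, B, D}
read x: {A, C, D, E}
read x: {A, B, C, D, E}
read y: {A, B, C, D, E, F}
read y: {A, B, C, D, E, F}
Final reachable set {A, B, C, D, E, F} has 6 states.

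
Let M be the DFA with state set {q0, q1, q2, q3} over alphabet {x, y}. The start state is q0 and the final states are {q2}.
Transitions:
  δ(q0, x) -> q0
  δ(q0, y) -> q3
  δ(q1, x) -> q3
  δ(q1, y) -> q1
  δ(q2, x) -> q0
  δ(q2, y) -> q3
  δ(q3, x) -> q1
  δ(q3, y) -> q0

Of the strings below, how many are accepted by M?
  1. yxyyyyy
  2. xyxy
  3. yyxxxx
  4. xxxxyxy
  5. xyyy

yxyyyyy: rejected
xyxy: rejected
yyxxxx: rejected
xxxxyxy: rejected
xyyy: rejected

0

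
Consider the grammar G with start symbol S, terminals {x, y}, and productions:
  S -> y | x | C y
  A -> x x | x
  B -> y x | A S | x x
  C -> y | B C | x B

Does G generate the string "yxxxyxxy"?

no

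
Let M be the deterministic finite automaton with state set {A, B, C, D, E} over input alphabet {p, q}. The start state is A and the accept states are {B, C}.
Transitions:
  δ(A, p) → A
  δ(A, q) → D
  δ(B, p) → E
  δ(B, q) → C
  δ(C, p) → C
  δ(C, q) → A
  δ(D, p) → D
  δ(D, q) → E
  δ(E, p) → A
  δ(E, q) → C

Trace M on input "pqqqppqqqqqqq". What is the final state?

A --p--> A
A --q--> D
D --q--> E
E --q--> C
C --p--> C
C --p--> C
C --q--> A
A --q--> D
D --q--> E
E --q--> C
C --q--> A
A --q--> D
D --q--> E

E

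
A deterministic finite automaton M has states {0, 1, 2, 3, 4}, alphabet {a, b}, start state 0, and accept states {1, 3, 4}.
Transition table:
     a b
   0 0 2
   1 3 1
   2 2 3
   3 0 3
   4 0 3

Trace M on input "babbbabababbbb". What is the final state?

0 --b--> 2
2 --a--> 2
2 --b--> 3
3 --b--> 3
3 --b--> 3
3 --a--> 0
0 --b--> 2
2 --a--> 2
2 --b--> 3
3 --a--> 0
0 --b--> 2
2 --b--> 3
3 --b--> 3
3 --b--> 3

3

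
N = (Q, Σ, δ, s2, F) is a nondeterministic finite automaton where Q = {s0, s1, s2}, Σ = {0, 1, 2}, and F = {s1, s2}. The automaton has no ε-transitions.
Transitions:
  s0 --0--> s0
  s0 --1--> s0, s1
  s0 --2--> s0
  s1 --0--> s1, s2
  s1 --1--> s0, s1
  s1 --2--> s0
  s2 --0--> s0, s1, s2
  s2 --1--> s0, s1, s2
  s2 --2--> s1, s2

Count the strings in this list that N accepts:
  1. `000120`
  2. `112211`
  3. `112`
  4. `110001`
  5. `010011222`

`000120`: accepted
`112211`: accepted
`112`: accepted
`110001`: accepted
`010011222`: accepted

5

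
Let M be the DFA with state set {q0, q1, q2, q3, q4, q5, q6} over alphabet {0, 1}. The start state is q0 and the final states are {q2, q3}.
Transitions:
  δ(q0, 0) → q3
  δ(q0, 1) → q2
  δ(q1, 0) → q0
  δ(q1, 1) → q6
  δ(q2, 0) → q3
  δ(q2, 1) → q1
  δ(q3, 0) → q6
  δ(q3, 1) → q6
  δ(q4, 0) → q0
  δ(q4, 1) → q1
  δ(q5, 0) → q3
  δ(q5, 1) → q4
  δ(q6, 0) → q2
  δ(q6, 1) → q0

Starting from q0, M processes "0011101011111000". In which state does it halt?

q0 --0--> q3
q3 --0--> q6
q6 --1--> q0
q0 --1--> q2
q2 --1--> q1
q1 --0--> q0
q0 --1--> q2
q2 --0--> q3
q3 --1--> q6
q6 --1--> q0
q0 --1--> q2
q2 --1--> q1
q1 --1--> q6
q6 --0--> q2
q2 --0--> q3
q3 --0--> q6

q6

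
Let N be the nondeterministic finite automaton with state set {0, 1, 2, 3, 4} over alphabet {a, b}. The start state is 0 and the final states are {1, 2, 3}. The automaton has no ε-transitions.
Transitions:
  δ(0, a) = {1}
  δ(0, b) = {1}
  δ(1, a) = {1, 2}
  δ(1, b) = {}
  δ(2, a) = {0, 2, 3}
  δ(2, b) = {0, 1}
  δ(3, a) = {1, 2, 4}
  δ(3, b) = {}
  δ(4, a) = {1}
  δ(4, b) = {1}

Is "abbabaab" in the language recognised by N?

Start: {0}
read a: {1}
read b: {}
The reachable set is empty and stays empty for the remaining 6 symbols.
Reachable ∩ accepting = {} — empty.

rejected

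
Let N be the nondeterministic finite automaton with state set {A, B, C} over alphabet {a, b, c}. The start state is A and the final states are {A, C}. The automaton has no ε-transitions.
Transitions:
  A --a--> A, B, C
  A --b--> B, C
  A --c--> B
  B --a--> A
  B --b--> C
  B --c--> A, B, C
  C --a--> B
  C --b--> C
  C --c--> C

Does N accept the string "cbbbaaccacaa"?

accepted

Start: {A}
read c: {B}
read b: {C}
read b: {C}
read b: {C}
read a: {B}
read a: {A}
read c: {B}
read c: {A, B, C}
read a: {A, B, C}
read c: {A, B, C}
read a: {A, B, C}
read a: {A, B, C}
Reachable ∩ accepting = {A, C} — nonempty.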